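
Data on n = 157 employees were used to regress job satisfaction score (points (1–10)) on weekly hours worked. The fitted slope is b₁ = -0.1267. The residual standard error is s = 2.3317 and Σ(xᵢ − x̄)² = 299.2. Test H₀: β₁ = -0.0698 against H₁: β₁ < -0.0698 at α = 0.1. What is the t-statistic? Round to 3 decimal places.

t = -0.422

SE(b₁) = s/√Sₓₓ = 2.3317/√299.2 = 0.134801.
t = (-0.1267 − (-0.0698)) / 0.134801 = -0.422.
df = n − 2 = 155.
One-sided p ≈ 0.3368, which is ≥ 0.1, so fail to reject H₀.
The data do not give significant evidence that the true slope on weekly hours worked is below -0.0698 points (1–10) per unit.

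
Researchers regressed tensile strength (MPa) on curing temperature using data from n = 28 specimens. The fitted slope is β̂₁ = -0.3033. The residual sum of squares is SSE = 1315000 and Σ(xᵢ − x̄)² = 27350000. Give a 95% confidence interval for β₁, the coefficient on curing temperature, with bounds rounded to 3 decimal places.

(-0.392, -0.215)

MSE = SSE/(n − 2) = 1315000/26 = 50576.9.
SE(β̂₁) = √(MSE/Sₓₓ) = √(50576.9/27350000) = 0.0430029.
df = n − 2 = 26.
t* = t_{0.025, 26} = 2.055529.
Margin = t* × SE = 2.055529 × 0.0430029 = 0.08839.
CI: -0.3033 ± 0.08839 → (-0.392, -0.215).
With 95% confidence, each one-unit increase in curing temperature is associated with a change of between -0.392 and -0.215 MPa in tensile strength.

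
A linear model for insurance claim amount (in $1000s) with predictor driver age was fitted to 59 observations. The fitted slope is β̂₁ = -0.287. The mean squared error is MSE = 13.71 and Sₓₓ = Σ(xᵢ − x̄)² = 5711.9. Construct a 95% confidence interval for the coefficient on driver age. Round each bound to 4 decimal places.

SE(β̂₁) = √(MSE/Sₓₓ) = √(13.71/5711.9) = 0.0489924.
df = n − 2 = 57.
t* = t_{0.025, 57} = 2.002465.
Margin = t* × SE = 2.002465 × 0.0489924 = 0.098106.
CI: -0.287 ± 0.098106 → (-0.3851, -0.1889).
With 95% confidence, each one-unit increase in driver age is associated with a change of between -0.3851 and -0.1889 $1000s in insurance claim amount.

(-0.3851, -0.1889)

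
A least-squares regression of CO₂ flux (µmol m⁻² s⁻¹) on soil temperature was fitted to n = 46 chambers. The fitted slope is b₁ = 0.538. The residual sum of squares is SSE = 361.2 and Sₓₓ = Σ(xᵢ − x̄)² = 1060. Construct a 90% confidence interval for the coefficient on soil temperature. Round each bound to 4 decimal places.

MSE = SSE/(n − 2) = 361.2/44 = 8.20909.
SE(b₁) = √(MSE/Sₓₓ) = √(8.20909/1060) = 0.0880024.
df = n − 2 = 44.
t* = t_{0.05, 44} = 1.68023.
Margin = t* × SE = 1.68023 × 0.0880024 = 0.147864.
CI: 0.538 ± 0.147864 → (0.3901, 0.6859).
With 90% confidence, each one-unit increase in soil temperature is associated with a change of between 0.3901 and 0.6859 µmol m⁻² s⁻¹ in CO₂ flux.

(0.3901, 0.6859)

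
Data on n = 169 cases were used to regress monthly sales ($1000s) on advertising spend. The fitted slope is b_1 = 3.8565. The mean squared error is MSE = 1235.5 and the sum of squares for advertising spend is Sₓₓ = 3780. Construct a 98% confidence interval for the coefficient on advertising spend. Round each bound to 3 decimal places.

SE(b_1) = √(MSE/Sₓₓ) = √(1235.5/3780) = 0.57171.
df = n − 2 = 167.
t* = t_{0.01, 167} = 2.348884.
Margin = t* × SE = 2.348884 × 0.57171 = 1.34288.
CI: 3.8565 ± 1.34288 → (2.514, 5.199).
With 98% confidence, each one-unit increase in advertising spend is associated with a change of between 2.514 and 5.199 $1000s in monthly sales.

(2.514, 5.199)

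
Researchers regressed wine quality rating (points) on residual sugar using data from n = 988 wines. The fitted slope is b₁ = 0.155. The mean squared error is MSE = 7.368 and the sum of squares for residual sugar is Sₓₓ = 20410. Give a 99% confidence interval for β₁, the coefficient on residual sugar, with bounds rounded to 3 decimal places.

(0.106, 0.204)

SE(b₁) = √(MSE/Sₓₓ) = √(7.368/20410) = 0.019.
df = n − 2 = 986.
t* = t_{0.005, 986} = 2.580825.
Margin = t* × SE = 2.580825 × 0.019 = 0.04904.
CI: 0.155 ± 0.04904 → (0.106, 0.204).
With 99% confidence, each one-unit increase in residual sugar is associated with a change of between 0.106 and 0.204 points in wine quality rating.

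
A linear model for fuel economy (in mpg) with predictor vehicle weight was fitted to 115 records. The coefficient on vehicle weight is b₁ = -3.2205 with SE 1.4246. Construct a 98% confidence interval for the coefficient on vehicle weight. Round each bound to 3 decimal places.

df = n − 2 = 115 − 2 = 113.
t* = t_{0.01, 113} = 2.359801.
Margin = t* × SE = 2.359801 × 1.4246 = 3.36177.
CI: -3.2205 ± 3.36177 → (-6.582, 0.141).
With 98% confidence, each one-unit increase in vehicle weight is associated with a change of between -6.582 and 0.141 mpg in fuel economy.

(-6.582, 0.141)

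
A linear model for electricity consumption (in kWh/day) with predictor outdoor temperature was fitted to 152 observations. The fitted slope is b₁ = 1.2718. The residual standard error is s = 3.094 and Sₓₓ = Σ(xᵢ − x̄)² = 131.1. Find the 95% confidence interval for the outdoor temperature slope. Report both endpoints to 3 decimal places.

SE(b₁) = s/√Sₓₓ = 3.094/√131.1 = 0.270221.
df = n − 2 = 150.
t* = t_{0.025, 150} = 1.975905.
Margin = t* × SE = 1.975905 × 0.270221 = 0.53393.
CI: 1.2718 ± 0.53393 → (0.738, 1.806).
With 95% confidence, each one-unit increase in outdoor temperature is associated with a change of between 0.738 and 1.806 kWh/day in electricity consumption.

(0.738, 1.806)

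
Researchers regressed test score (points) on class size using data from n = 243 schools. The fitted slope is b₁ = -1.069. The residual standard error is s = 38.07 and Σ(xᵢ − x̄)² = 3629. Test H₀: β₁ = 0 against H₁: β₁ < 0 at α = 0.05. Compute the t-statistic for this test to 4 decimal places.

t = -1.6916

SE(b₁) = s/√Sₓₓ = 38.07/√3629 = 0.63196.
t = -1.069 / 0.63196 = -1.6916.
df = n − 2 = 241.
One-sided p ≈ 0.0460, which is < 0.05, so reject H₀.
There is evidence that the true slope on class size is negative.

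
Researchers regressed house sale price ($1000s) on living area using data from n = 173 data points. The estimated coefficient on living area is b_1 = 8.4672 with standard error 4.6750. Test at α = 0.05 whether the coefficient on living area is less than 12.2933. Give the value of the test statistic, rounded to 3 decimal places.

t = -0.818

H₀: β₁ = 12.2933 vs H₁: β₁ < 12.2933.
t = (b_1 − β₁⁰)/SE = (8.4672 − 12.2933) / 4.6750 = -0.818.
df = n − 2 = 173 − 2 = 171.
One-sided p ≈ 0.2071, which is ≥ 0.05, so fail to reject H₀.
The data do not give significant evidence that the true slope on living area is below 12.2933 $1000s per unit.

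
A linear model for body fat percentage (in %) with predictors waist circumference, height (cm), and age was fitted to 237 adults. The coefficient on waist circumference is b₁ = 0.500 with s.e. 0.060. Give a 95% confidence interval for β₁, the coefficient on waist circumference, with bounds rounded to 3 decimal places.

df = n − k − 1 = 237 − 3 − 1 = 233.
t* = t_{0.025, 233} = 1.970198.
Margin = t* × SE = 1.970198 × 0.060 = 0.11821.
CI: 0.500 ± 0.11821 → (0.382, 0.618).
With 95% confidence, each one-unit increase in waist circumference is associated with a change of between 0.382 and 0.618 % in body fat percentage, holding the other predictors fixed.

(0.382, 0.618)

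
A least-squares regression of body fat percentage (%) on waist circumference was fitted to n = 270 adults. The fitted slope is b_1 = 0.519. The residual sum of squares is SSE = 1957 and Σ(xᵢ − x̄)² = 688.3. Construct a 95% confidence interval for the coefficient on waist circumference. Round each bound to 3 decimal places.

MSE = SSE/(n − 2) = 1957/268 = 7.30224.
SE(b_1) = √(MSE/Sₓₓ) = √(7.30224/688.3) = 0.103.
df = n − 2 = 268.
t* = t_{0.025, 268} = 1.968855.
Margin = t* × SE = 1.968855 × 0.103 = 0.20279.
CI: 0.519 ± 0.20279 → (0.316, 0.722).
With 95% confidence, each one-unit increase in waist circumference is associated with a change of between 0.316 and 0.722 % in body fat percentage.

(0.316, 0.722)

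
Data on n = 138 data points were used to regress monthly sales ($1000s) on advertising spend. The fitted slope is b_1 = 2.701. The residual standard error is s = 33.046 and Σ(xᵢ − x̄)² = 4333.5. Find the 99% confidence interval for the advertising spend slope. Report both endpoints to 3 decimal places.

SE(b_1) = s/√Sₓₓ = 33.046/√4333.5 = 0.501995.
df = n − 2 = 136.
t* = t_{0.005, 136} = 2.612463.
Margin = t* × SE = 2.612463 × 0.501995 = 1.31144.
CI: 2.701 ± 1.31144 → (1.390, 4.012).
With 99% confidence, each one-unit increase in advertising spend is associated with a change of between 1.390 and 4.012 $1000s in monthly sales.

(1.390, 4.012)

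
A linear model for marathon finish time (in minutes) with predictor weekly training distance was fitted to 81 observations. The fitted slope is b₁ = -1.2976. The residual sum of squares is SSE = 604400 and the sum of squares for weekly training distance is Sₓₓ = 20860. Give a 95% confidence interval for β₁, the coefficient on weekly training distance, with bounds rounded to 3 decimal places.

MSE = SSE/(n − 2) = 604400/79 = 7650.63.
SE(b₁) = √(MSE/Sₓₓ) = √(7650.63/20860) = 0.605608.
df = n − 2 = 79.
t* = t_{0.025, 79} = 1.99045.
Margin = t* × SE = 1.99045 × 0.605608 = 1.20543.
CI: -1.2976 ± 1.20543 → (-2.503, -0.092).
With 95% confidence, each one-unit increase in weekly training distance is associated with a change of between -2.503 and -0.092 minutes in marathon finish time.

(-2.503, -0.092)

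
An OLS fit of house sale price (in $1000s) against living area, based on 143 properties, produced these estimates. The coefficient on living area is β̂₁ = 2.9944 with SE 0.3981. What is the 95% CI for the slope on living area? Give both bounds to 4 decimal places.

(2.2074, 3.7814)

df = n − 2 = 143 − 2 = 141.
t* = t_{0.025, 141} = 1.976931.
Margin = t* × SE = 1.976931 × 0.3981 = 0.787016.
CI: 2.9944 ± 0.787016 → (2.2074, 3.7814).
With 95% confidence, each one-unit increase in living area is associated with a change of between 2.2074 and 3.7814 $1000s in house sale price.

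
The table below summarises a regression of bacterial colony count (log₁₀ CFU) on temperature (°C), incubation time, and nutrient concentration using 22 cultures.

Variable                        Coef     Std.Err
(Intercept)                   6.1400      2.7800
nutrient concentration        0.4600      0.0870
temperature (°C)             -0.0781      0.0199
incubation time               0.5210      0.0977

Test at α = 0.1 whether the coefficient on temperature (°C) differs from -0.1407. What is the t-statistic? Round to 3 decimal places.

Read off: b = -0.0781, SE = 0.0199 for temperature (°C).
H₀: β₁ = -0.1407 vs H₁: β₁ ≠ -0.1407.
t = (-0.0781 − (-0.1407)) / 0.0199 = 3.146.
df = n − k − 1 = 22 − 3 − 1 = 18.
Two-sided p ≈ 0.0056, which is < 0.1, so reject H₀.
There is evidence that the true slope on temperature (°C) differs from -0.1407 log₁₀ CFU per unit, holding the other predictors fixed.

t = 3.146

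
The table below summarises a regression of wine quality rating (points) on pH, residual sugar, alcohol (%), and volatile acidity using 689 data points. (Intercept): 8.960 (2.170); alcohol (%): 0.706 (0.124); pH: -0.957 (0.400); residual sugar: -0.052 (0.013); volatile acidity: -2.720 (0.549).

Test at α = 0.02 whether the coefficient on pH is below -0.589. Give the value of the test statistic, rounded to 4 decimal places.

Read off: b = -0.957, SE = 0.400 for pH.
H₀: β₁ = -0.589 vs H₁: β₁ < -0.589.
t = (-0.957 − (-0.589)) / 0.400 = -0.9200.
df = n − k − 1 = 689 − 4 − 1 = 684.
One-sided p ≈ 0.1789, which is ≥ 0.02, so fail to reject H₀.
The data do not give significant evidence that the true slope on pH is below -0.589 points per unit, holding the other predictors fixed.

t = -0.9200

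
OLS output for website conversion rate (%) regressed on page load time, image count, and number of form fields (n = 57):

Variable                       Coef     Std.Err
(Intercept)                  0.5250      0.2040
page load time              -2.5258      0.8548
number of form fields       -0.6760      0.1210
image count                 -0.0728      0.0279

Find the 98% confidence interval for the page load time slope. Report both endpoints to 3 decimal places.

(-4.576, -0.475)

Read off: b = -2.5258, SE = 0.8548 for page load time.
df = n − k − 1 = 57 − 3 − 1 = 53.
t* = t_{0.01, 53} = 2.39879.
Margin = t* × SE = 2.39879 × 0.8548 = 2.05049.
CI: -2.5258 ± 2.05049 → (-4.576, -0.475).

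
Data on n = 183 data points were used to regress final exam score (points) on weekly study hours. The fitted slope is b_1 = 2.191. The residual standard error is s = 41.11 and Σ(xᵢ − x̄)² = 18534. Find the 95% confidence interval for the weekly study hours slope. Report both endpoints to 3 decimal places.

SE(b_1) = s/√Sₓₓ = 41.11/√18534 = 0.301969.
df = n − 2 = 181.
t* = t_{0.025, 181} = 1.973157.
Margin = t* × SE = 1.973157 × 0.301969 = 0.59583.
CI: 2.191 ± 0.59583 → (1.595, 2.787).
With 95% confidence, each one-unit increase in weekly study hours is associated with a change of between 1.595 and 2.787 points in final exam score.

(1.595, 2.787)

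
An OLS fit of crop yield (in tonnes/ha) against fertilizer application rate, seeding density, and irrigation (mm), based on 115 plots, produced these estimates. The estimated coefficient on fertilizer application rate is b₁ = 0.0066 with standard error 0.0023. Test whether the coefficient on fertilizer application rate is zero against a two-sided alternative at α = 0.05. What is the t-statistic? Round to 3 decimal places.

t = 2.870

H₀: β₁ = 0 vs H₁: β₁ ≠ 0.
t = (b₁ − β₁⁰)/SE = 0.0066 / 0.0023 = 2.870.
df = n − k − 1 = 115 − 3 − 1 = 111.
Two-sided p ≈ 0.0049, which is < 0.05, so reject H₀.
There is evidence that fertilizer application rate is associated with crop yield, holding the other predictors fixed.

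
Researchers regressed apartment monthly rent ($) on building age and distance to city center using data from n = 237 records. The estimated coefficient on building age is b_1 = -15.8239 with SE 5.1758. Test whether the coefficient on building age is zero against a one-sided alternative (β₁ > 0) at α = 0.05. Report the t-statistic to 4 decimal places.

H₀: β₁ = 0 vs H₁: β₁ > 0.
t = (b_1 − β₁⁰)/SE = -15.8239 / 5.1758 = -3.0573.
df = n − k − 1 = 237 − 2 − 1 = 234.
One-sided p ≈ 0.9988, which is ≥ 0.05, so fail to reject H₀.
The data do not give significant evidence that the true slope on building age is positive, holding the other predictors fixed.

t = -3.0573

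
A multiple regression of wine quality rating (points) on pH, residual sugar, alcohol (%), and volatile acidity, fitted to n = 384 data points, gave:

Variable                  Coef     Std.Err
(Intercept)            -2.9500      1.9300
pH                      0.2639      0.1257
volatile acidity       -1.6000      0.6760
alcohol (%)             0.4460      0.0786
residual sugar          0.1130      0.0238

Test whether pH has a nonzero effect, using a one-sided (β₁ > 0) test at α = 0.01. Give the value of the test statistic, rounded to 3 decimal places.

t = 2.099

Read off: b = 0.2639, SE = 0.1257 for pH.
H₀: β₁ = 0 vs H₁: β₁ > 0.
t = 0.2639 / 0.1257 = 2.099.
df = n − k − 1 = 384 − 4 − 1 = 379.
One-sided p ≈ 0.0182, which is ≥ 0.01, so fail to reject H₀.
The data do not give significant evidence that the true slope on pH is positive, holding the other predictors fixed.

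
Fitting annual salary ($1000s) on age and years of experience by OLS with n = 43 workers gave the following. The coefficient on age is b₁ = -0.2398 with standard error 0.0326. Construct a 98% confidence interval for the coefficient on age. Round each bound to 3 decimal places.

(-0.319, -0.161)

df = n − k − 1 = 43 − 2 − 1 = 40.
t* = t_{0.01, 40} = 2.423257.
Margin = t* × SE = 2.423257 × 0.0326 = 0.07900.
CI: -0.2398 ± 0.07900 → (-0.319, -0.161).
With 98% confidence, each one-unit increase in age is associated with a change of between -0.319 and -0.161 $1000s in annual salary, holding the other predictors fixed.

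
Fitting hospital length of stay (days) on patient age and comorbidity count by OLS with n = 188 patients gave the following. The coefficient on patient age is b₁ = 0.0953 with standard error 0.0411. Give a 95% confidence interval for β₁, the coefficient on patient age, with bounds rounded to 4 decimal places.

df = n − k − 1 = 188 − 2 − 1 = 185.
t* = t_{0.025, 185} = 1.97287.
Margin = t* × SE = 1.97287 × 0.0411 = 0.081085.
CI: 0.0953 ± 0.081085 → (0.0142, 0.1764).
With 95% confidence, each one-unit increase in patient age is associated with a change of between 0.0142 and 0.1764 days in hospital length of stay, holding the other predictors fixed.

(0.0142, 0.1764)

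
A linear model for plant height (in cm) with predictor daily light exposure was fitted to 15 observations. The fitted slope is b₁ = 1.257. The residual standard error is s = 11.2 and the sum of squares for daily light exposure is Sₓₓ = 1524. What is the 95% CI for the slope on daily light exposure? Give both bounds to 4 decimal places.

SE(b₁) = s/√Sₓₓ = 11.2/√1524 = 0.286897.
df = n − 2 = 13.
t* = t_{0.025, 13} = 2.160369.
Margin = t* × SE = 2.160369 × 0.286897 = 0.619803.
CI: 1.257 ± 0.619803 → (0.6372, 1.8768).
With 95% confidence, each one-unit increase in daily light exposure is associated with a change of between 0.6372 and 1.8768 cm in plant height.

(0.6372, 1.8768)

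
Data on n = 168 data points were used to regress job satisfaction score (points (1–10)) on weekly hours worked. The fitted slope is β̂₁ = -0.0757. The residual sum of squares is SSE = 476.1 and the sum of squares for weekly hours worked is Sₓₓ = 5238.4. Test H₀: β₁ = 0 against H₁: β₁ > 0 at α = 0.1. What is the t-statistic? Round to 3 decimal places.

t = -3.235

MSE = SSE/(n − 2) = 476.1/166 = 2.86807.
SE(β̂₁) = √(MSE/Sₓₓ) = √(2.86807/5238.4) = 0.0233989.
t = -0.0757 / 0.0233989 = -3.235.
df = n − 2 = 166.
One-sided p ≈ 0.9993, which is ≥ 0.1, so fail to reject H₀.
The data do not give significant evidence that the true slope on weekly hours worked is positive.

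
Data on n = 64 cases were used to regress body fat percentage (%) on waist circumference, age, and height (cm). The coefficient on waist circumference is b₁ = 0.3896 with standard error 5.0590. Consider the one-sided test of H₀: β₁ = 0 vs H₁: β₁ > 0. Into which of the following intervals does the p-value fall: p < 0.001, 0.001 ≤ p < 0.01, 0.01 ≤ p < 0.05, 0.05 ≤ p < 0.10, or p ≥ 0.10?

t = 0.3896 / 5.0590 = 0.077.
df = n − k − 1 = 64 − 3 − 1 = 60.
One-sided p = P(T_{60} > t) ≈ 0.4694.
So p ≥ 0.10.

p ≥ 0.10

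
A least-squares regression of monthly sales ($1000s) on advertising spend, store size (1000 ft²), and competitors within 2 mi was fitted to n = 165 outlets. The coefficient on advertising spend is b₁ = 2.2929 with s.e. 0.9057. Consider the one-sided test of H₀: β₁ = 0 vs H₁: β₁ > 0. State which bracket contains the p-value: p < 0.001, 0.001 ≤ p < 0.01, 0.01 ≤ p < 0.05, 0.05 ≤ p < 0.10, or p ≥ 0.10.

t = 2.2929 / 0.9057 = 2.532.
df = n − k − 1 = 165 − 3 − 1 = 161.
One-sided p = P(T_{161} > t) ≈ 0.0062.
So 0.001 ≤ p < 0.01.

0.001 ≤ p < 0.01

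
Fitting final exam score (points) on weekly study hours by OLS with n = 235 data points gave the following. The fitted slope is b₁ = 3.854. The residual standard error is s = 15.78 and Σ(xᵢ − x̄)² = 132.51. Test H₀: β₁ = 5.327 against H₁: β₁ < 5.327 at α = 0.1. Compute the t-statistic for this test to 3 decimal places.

SE(b₁) = s/√Sₓₓ = 15.78/√132.51 = 1.37083.
t = (3.854 − 5.327) / 1.37083 = -1.075.
df = n − 2 = 233.
One-sided p ≈ 0.1418, which is ≥ 0.1, so fail to reject H₀.
The data do not give significant evidence that the true slope on weekly study hours is below 5.327 points per unit.

t = -1.075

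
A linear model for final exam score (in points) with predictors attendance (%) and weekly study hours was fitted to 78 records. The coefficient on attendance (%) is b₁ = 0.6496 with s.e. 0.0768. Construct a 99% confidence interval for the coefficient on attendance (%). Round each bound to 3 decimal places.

df = n − k − 1 = 78 − 2 − 1 = 75.
t* = t_{0.005, 75} = 2.642983.
Margin = t* × SE = 2.642983 × 0.0768 = 0.20298.
CI: 0.6496 ± 0.20298 → (0.447, 0.853).
With 99% confidence, each one-unit increase in attendance (%) is associated with a change of between 0.447 and 0.853 points in final exam score, holding the other predictors fixed.

(0.447, 0.853)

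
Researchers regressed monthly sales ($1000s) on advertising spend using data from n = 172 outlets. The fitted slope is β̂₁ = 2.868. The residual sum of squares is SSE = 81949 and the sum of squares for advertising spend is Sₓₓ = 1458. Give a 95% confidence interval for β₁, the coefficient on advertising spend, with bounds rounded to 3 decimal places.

(1.733, 4.003)

MSE = SSE/(n − 2) = 81949/170 = 482.053.
SE(β̂₁) = √(MSE/Sₓₓ) = √(482.053/1458) = 0.575001.
df = n − 2 = 170.
t* = t_{0.025, 170} = 1.974017.
Margin = t* × SE = 1.974017 × 0.575001 = 1.13506.
CI: 2.868 ± 1.13506 → (1.733, 4.003).
With 95% confidence, each one-unit increase in advertising spend is associated with a change of between 1.733 and 4.003 $1000s in monthly sales.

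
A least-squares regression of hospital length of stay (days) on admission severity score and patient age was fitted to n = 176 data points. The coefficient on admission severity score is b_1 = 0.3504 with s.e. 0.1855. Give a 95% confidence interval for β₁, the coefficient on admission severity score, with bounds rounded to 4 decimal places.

(-0.0157, 0.7165)

df = n − k − 1 = 176 − 2 − 1 = 173.
t* = t_{0.025, 173} = 1.973771.
Margin = t* × SE = 1.973771 × 0.1855 = 0.366135.
CI: 0.3504 ± 0.366135 → (-0.0157, 0.7165).
With 95% confidence, each one-unit increase in admission severity score is associated with a change of between -0.0157 and 0.7165 days in hospital length of stay, holding the other predictors fixed.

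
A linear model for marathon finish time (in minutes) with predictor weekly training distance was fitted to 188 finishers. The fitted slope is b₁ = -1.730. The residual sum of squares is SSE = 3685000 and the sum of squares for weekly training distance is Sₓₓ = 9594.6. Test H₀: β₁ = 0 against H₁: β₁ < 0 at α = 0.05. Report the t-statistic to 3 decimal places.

MSE = SSE/(n − 2) = 3685000/186 = 19811.8.
SE(b₁) = √(MSE/Sₓₓ) = √(19811.8/9594.6) = 1.43697.
t = -1.730 / 1.43697 = -1.204.
df = n − 2 = 186.
One-sided p ≈ 0.1151, which is ≥ 0.05, so fail to reject H₀.
The data do not give significant evidence that the true slope on weekly training distance is negative.

t = -1.204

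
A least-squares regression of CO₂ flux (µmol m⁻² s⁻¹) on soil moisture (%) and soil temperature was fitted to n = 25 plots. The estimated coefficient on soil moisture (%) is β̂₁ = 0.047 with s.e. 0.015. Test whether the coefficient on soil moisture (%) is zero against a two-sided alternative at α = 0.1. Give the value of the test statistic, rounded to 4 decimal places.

t = 3.1333

H₀: β₁ = 0 vs H₁: β₁ ≠ 0.
t = (β̂₁ − β₁⁰)/SE = 0.047 / 0.015 = 3.1333.
df = n − k − 1 = 25 − 2 − 1 = 22.
Two-sided p ≈ 0.0048, which is < 0.1, so reject H₀.
There is evidence that soil moisture (%) is associated with CO₂ flux, holding the other predictors fixed.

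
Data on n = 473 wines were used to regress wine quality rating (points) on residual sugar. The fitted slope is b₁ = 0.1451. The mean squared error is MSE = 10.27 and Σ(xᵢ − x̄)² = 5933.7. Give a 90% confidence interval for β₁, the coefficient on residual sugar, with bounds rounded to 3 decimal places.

SE(b₁) = √(MSE/Sₓₓ) = √(10.27/5933.7) = 0.0416028.
df = n − 2 = 471.
t* = t_{0.05, 471} = 1.648095.
Margin = t* × SE = 1.648095 × 0.0416028 = 0.06857.
CI: 0.1451 ± 0.06857 → (0.077, 0.214).
With 90% confidence, each one-unit increase in residual sugar is associated with a change of between 0.077 and 0.214 points in wine quality rating.

(0.077, 0.214)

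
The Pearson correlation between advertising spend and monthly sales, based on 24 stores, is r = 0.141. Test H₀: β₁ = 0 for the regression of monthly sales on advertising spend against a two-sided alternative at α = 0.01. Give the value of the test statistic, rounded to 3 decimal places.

t = 0.668

t = r·√(n − 2)/√(1 − r²) = 0.141·√22/√0.980119 = 0.668.
df = n − 2 = 22.
Two-sided p ≈ 0.5111, which is ≥ 0.01, so fail to reject H₀.
The data do not give significant evidence of a linear association between advertising spend and monthly sales.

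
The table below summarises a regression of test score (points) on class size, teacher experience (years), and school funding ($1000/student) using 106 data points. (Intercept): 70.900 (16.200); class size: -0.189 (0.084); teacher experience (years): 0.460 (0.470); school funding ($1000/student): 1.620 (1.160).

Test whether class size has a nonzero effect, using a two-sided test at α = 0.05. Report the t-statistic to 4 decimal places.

Read off: b = -0.189, SE = 0.084 for class size.
H₀: β₁ = 0 vs H₁: β₁ ≠ 0.
t = -0.189 / 0.084 = -2.2500.
df = n − k − 1 = 106 − 3 − 1 = 102.
Two-sided p ≈ 0.0266, which is < 0.05, so reject H₀.
There is evidence that class size is associated with test score, holding the other predictors fixed.

t = -2.2500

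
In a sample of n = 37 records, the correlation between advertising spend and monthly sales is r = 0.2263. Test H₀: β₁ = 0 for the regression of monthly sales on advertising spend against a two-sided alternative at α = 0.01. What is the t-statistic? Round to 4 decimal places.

t = r·√(n − 2)/√(1 − r²) = 0.2263·√35/√0.948788 = 1.3745.
df = n − 2 = 35.
Two-sided p ≈ 0.1780, which is ≥ 0.01, so fail to reject H₀.
The data do not give significant evidence of a linear association between advertising spend and monthly sales.

t = 1.3745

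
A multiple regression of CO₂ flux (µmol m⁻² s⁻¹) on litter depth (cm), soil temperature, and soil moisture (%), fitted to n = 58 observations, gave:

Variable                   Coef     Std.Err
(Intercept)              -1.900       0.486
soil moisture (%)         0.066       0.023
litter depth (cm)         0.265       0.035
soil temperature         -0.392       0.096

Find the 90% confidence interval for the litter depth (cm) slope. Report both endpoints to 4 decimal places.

(0.2064, 0.3236)

Read off: b = 0.265, SE = 0.035 for litter depth (cm).
df = n − k − 1 = 58 − 3 − 1 = 54.
t* = t_{0.05, 54} = 1.673565.
Margin = t* × SE = 1.673565 × 0.035 = 0.058575.
CI: 0.265 ± 0.058575 → (0.2064, 0.3236).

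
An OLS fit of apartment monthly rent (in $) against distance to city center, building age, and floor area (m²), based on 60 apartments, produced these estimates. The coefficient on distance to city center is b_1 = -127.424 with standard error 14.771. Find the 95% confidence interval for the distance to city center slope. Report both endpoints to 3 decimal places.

(-157.014, -97.834)

df = n − k − 1 = 60 − 3 − 1 = 56.
t* = t_{0.025, 56} = 2.003241.
Margin = t* × SE = 2.003241 × 14.771 = 29.58987.
CI: -127.424 ± 29.58987 → (-157.014, -97.834).
With 95% confidence, each one-unit increase in distance to city center is associated with a change of between -157.014 and -97.834 $ in apartment monthly rent, holding the other predictors fixed.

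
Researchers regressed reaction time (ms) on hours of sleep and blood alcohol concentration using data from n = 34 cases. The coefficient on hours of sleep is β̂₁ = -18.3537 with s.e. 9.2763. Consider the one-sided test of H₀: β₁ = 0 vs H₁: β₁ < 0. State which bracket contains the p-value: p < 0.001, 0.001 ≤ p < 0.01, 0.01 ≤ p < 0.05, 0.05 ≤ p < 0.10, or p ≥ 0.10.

0.01 ≤ p < 0.05

t = -18.3537 / 9.2763 = -1.979.
df = n − k − 1 = 34 − 2 − 1 = 31.
One-sided p = P(T_{31} < t) ≈ 0.0284.
So 0.01 ≤ p < 0.05.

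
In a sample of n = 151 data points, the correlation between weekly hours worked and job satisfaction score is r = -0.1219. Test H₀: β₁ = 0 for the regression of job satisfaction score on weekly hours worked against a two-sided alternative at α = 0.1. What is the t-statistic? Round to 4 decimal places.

t = -1.4992

t = r·√(n − 2)/√(1 − r²) = -0.1219·√149/√0.98514 = -1.4992.
df = n − 2 = 149.
Two-sided p ≈ 0.1359, which is ≥ 0.1, so fail to reject H₀.
The data do not give significant evidence of a linear association between weekly hours worked and job satisfaction score.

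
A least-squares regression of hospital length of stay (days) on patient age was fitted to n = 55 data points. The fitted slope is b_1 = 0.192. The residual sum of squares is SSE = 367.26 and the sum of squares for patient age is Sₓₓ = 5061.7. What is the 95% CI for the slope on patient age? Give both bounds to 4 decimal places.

(0.1178, 0.2662)

MSE = SSE/(n − 2) = 367.26/53 = 6.92943.
SE(b_1) = √(MSE/Sₓₓ) = √(6.92943/5061.7) = 0.0369999.
df = n − 2 = 53.
t* = t_{0.025, 53} = 2.005746.
Margin = t* × SE = 2.005746 × 0.0369999 = 0.074212.
CI: 0.192 ± 0.074212 → (0.1178, 0.2662).
With 95% confidence, each one-unit increase in patient age is associated with a change of between 0.1178 and 0.2662 days in hospital length of stay.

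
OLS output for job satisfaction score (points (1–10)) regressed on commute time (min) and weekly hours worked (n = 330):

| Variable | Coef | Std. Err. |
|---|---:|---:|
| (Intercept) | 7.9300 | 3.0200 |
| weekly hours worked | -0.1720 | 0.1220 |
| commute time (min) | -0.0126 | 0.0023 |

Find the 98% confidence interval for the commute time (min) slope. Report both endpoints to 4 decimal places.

(-0.0180, -0.0072)

Read off: b = -0.0126, SE = 0.0023 for commute time (min).
df = n − k − 1 = 330 − 2 − 1 = 327.
t* = t_{0.01, 327} = 2.337805.
Margin = t* × SE = 2.337805 × 0.0023 = 0.005377.
CI: -0.0126 ± 0.005377 → (-0.0180, -0.0072).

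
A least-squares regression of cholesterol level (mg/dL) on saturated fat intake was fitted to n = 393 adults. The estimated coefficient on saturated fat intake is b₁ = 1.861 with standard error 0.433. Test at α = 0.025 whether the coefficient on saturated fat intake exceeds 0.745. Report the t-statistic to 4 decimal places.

t = 2.5774

H₀: β₁ = 0.745 vs H₁: β₁ > 0.745.
t = (b₁ − β₁⁰)/SE = (1.861 − 0.745) / 0.433 = 2.5774.
df = n − 2 = 393 − 2 = 391.
One-sided p ≈ 0.0052, which is < 0.025, so reject H₀.
There is evidence that the true slope on saturated fat intake exceeds 0.745 mg/dL per unit.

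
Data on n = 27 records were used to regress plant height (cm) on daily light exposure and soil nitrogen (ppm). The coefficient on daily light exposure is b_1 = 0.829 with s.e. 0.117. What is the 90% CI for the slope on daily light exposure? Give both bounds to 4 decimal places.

df = n − k − 1 = 27 − 2 − 1 = 24.
t* = t_{0.05, 24} = 1.710882.
Margin = t* × SE = 1.710882 × 0.117 = 0.200173.
CI: 0.829 ± 0.200173 → (0.6288, 1.0292).
With 90% confidence, each one-unit increase in daily light exposure is associated with a change of between 0.6288 and 1.0292 cm in plant height, holding the other predictors fixed.

(0.6288, 1.0292)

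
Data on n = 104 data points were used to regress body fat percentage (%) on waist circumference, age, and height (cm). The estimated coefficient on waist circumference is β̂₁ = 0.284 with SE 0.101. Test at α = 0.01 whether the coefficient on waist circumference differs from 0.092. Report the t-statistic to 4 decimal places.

H₀: β₁ = 0.092 vs H₁: β₁ ≠ 0.092.
t = (β̂₁ − β₁⁰)/SE = (0.284 − 0.092) / 0.101 = 1.9010.
df = n − k − 1 = 104 − 3 − 1 = 100.
Two-sided p ≈ 0.0602, which is ≥ 0.01, so fail to reject H₀.
The data are consistent with a true slope of 0.092 % per unit of waist circumference, holding the other predictors fixed.

t = 1.9010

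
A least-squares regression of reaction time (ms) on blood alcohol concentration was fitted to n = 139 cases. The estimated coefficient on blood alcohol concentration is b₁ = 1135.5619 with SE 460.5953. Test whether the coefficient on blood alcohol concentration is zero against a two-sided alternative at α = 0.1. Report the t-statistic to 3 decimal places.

t = 2.465

H₀: β₁ = 0 vs H₁: β₁ ≠ 0.
t = (b₁ − β₁⁰)/SE = 1135.5619 / 460.5953 = 2.465.
df = n − 2 = 139 − 2 = 137.
Two-sided p ≈ 0.0149, which is < 0.1, so reject H₀.
There is evidence that blood alcohol concentration is associated with reaction time.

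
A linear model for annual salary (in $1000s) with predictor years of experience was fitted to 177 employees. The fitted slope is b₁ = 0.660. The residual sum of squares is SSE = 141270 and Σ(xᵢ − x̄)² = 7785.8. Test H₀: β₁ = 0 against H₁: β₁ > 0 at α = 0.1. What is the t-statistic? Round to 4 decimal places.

t = 2.0497

MSE = SSE/(n − 2) = 141270/175 = 807.257.
SE(b₁) = √(MSE/Sₓₓ) = √(807.257/7785.8) = 0.321999.
t = 0.660 / 0.321999 = 2.0497.
df = n − 2 = 175.
One-sided p ≈ 0.0209, which is < 0.1, so reject H₀.
There is evidence that the true slope on years of experience is positive.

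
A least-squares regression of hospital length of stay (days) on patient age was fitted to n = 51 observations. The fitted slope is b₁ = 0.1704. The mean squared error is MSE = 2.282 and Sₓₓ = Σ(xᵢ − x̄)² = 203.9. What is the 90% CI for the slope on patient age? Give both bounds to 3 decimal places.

(-0.007, 0.348)

SE(b₁) = √(MSE/Sₓₓ) = √(2.282/203.9) = 0.105791.
df = n − 2 = 49.
t* = t_{0.05, 49} = 1.676551.
Margin = t* × SE = 1.676551 × 0.105791 = 0.17736.
CI: 0.1704 ± 0.17736 → (-0.007, 0.348).
With 90% confidence, each one-unit increase in patient age is associated with a change of between -0.007 and 0.348 days in hospital length of stay.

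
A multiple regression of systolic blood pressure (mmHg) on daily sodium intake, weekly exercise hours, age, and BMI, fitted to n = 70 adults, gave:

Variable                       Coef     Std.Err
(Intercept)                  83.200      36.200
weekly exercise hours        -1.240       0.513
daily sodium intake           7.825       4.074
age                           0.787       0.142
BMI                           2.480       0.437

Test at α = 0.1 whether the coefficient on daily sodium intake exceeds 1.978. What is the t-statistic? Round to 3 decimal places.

t = 1.435

Read off: b = 7.825, SE = 4.074 for daily sodium intake.
H₀: β₁ = 1.978 vs H₁: β₁ > 1.978.
t = (7.825 − 1.978) / 4.074 = 1.435.
df = n − k − 1 = 70 − 4 − 1 = 65.
One-sided p ≈ 0.0780, which is < 0.1, so reject H₀.
There is evidence that the true slope on daily sodium intake exceeds 1.978 mmHg per unit, holding the other predictors fixed.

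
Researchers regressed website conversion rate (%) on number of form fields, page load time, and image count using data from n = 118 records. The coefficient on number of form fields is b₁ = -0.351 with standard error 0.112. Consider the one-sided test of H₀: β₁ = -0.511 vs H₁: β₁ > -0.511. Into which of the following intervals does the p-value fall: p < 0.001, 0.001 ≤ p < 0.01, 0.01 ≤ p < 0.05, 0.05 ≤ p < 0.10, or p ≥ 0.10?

0.05 ≤ p < 0.10

t = (-0.351 − (-0.511)) / 0.112 = 1.429.
df = n − k − 1 = 118 − 3 − 1 = 114.
One-sided p = P(T_{114} > t) ≈ 0.0779.
So 0.05 ≤ p < 0.10.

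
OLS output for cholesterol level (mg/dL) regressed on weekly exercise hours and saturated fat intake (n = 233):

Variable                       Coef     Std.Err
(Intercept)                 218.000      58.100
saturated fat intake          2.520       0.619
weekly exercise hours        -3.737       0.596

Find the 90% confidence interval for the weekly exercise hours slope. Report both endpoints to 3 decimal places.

(-4.721, -2.753)

Read off: b = -3.737, SE = 0.596 for weekly exercise hours.
df = n − k − 1 = 233 − 2 − 1 = 230.
t* = t_{0.05, 230} = 1.651506.
Margin = t* × SE = 1.651506 × 0.596 = 0.98430.
CI: -3.737 ± 0.98430 → (-4.721, -2.753).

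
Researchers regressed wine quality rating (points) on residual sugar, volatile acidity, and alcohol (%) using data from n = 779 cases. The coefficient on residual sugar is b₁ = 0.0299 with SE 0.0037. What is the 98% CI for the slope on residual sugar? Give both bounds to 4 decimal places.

(0.0213, 0.0385)

df = n − k − 1 = 779 − 3 − 1 = 775.
t* = t_{0.01, 775} = 2.331169.
Margin = t* × SE = 2.331169 × 0.0037 = 0.008625.
CI: 0.0299 ± 0.008625 → (0.0213, 0.0385).
With 98% confidence, each one-unit increase in residual sugar is associated with a change of between 0.0213 and 0.0385 points in wine quality rating, holding the other predictors fixed.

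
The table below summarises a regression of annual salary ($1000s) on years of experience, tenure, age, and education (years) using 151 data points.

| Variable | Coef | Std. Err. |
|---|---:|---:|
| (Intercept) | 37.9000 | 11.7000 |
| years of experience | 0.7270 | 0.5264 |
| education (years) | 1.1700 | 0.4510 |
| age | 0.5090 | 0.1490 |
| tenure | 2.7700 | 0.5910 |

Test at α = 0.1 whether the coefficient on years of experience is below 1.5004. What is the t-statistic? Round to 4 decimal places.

Read off: b = 0.7270, SE = 0.5264 for years of experience.
H₀: β₁ = 1.5004 vs H₁: β₁ < 1.5004.
t = (0.7270 − 1.5004) / 0.5264 = -1.4692.
df = n − k − 1 = 151 − 4 − 1 = 146.
One-sided p ≈ 0.0720, which is < 0.1, so reject H₀.
There is evidence that the true slope on years of experience is below 1.5004 $1000s per unit, holding the other predictors fixed.

t = -1.4692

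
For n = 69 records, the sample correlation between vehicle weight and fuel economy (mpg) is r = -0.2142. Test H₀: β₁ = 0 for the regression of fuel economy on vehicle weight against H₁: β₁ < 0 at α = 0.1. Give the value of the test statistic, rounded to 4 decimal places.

t = -1.7950

t = r·√(n − 2)/√(1 − r²) = -0.2142·√67/√0.954118 = -1.7950.
df = n − 2 = 67.
One-sided p ≈ 0.0386, which is < 0.1, so reject H₀.
There is evidence of a linear association between vehicle weight and fuel economy.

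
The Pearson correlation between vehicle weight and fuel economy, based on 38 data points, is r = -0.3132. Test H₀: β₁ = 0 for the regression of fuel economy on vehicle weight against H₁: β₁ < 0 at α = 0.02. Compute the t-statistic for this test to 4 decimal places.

t = r·√(n − 2)/√(1 − r²) = -0.3132·√36/√0.901906 = -1.9788.
df = n − 2 = 36.
One-sided p ≈ 0.0278, which is ≥ 0.02, so fail to reject H₀.
The data do not give significant evidence of a linear association between vehicle weight and fuel economy.

t = -1.9788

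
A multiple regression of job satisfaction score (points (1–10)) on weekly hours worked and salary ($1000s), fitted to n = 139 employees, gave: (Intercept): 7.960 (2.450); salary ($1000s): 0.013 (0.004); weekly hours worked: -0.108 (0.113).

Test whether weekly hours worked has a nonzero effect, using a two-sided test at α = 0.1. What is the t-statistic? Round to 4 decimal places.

Read off: b = -0.108, SE = 0.113 for weekly hours worked.
H₀: β₁ = 0 vs H₁: β₁ ≠ 0.
t = -0.108 / 0.113 = -0.9558.
df = n − k − 1 = 139 − 2 − 1 = 136.
Two-sided p ≈ 0.3409, which is ≥ 0.1, so fail to reject H₀.
The data do not give significant evidence of an association between weekly hours worked and job satisfaction score, after adjusting for the other predictors.

t = -0.9558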